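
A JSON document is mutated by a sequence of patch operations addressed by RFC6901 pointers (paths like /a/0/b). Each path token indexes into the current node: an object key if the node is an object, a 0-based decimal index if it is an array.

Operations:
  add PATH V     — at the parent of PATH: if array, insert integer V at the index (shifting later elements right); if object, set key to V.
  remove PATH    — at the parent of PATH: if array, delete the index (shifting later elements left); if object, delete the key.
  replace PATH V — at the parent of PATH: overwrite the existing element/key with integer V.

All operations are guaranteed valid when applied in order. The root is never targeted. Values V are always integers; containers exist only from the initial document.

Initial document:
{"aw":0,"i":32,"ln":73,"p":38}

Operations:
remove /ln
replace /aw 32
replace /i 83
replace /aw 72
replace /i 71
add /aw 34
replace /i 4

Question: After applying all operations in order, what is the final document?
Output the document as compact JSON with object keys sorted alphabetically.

Answer: {"aw":34,"i":4,"p":38}

Derivation:
After op 1 (remove /ln): {"aw":0,"i":32,"p":38}
After op 2 (replace /aw 32): {"aw":32,"i":32,"p":38}
After op 3 (replace /i 83): {"aw":32,"i":83,"p":38}
After op 4 (replace /aw 72): {"aw":72,"i":83,"p":38}
After op 5 (replace /i 71): {"aw":72,"i":71,"p":38}
After op 6 (add /aw 34): {"aw":34,"i":71,"p":38}
After op 7 (replace /i 4): {"aw":34,"i":4,"p":38}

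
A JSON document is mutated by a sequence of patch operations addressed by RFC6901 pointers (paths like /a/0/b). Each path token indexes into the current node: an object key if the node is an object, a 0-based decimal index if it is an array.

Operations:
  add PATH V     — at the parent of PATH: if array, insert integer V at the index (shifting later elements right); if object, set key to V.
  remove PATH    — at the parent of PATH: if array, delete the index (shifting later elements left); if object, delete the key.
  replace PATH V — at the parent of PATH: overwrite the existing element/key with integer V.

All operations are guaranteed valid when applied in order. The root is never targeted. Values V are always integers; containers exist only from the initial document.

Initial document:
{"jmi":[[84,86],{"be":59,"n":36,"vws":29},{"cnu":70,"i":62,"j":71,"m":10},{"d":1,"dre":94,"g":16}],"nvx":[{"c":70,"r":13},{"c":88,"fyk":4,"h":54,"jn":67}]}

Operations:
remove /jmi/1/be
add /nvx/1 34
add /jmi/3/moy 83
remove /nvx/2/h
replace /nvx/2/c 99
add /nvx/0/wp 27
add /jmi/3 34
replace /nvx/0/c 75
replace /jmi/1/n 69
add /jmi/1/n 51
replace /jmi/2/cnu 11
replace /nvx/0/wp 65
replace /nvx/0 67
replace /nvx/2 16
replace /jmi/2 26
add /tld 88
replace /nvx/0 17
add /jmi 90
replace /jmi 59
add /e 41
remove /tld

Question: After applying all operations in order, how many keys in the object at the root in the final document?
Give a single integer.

Answer: 3

Derivation:
After op 1 (remove /jmi/1/be): {"jmi":[[84,86],{"n":36,"vws":29},{"cnu":70,"i":62,"j":71,"m":10},{"d":1,"dre":94,"g":16}],"nvx":[{"c":70,"r":13},{"c":88,"fyk":4,"h":54,"jn":67}]}
After op 2 (add /nvx/1 34): {"jmi":[[84,86],{"n":36,"vws":29},{"cnu":70,"i":62,"j":71,"m":10},{"d":1,"dre":94,"g":16}],"nvx":[{"c":70,"r":13},34,{"c":88,"fyk":4,"h":54,"jn":67}]}
After op 3 (add /jmi/3/moy 83): {"jmi":[[84,86],{"n":36,"vws":29},{"cnu":70,"i":62,"j":71,"m":10},{"d":1,"dre":94,"g":16,"moy":83}],"nvx":[{"c":70,"r":13},34,{"c":88,"fyk":4,"h":54,"jn":67}]}
After op 4 (remove /nvx/2/h): {"jmi":[[84,86],{"n":36,"vws":29},{"cnu":70,"i":62,"j":71,"m":10},{"d":1,"dre":94,"g":16,"moy":83}],"nvx":[{"c":70,"r":13},34,{"c":88,"fyk":4,"jn":67}]}
After op 5 (replace /nvx/2/c 99): {"jmi":[[84,86],{"n":36,"vws":29},{"cnu":70,"i":62,"j":71,"m":10},{"d":1,"dre":94,"g":16,"moy":83}],"nvx":[{"c":70,"r":13},34,{"c":99,"fyk":4,"jn":67}]}
After op 6 (add /nvx/0/wp 27): {"jmi":[[84,86],{"n":36,"vws":29},{"cnu":70,"i":62,"j":71,"m":10},{"d":1,"dre":94,"g":16,"moy":83}],"nvx":[{"c":70,"r":13,"wp":27},34,{"c":99,"fyk":4,"jn":67}]}
After op 7 (add /jmi/3 34): {"jmi":[[84,86],{"n":36,"vws":29},{"cnu":70,"i":62,"j":71,"m":10},34,{"d":1,"dre":94,"g":16,"moy":83}],"nvx":[{"c":70,"r":13,"wp":27},34,{"c":99,"fyk":4,"jn":67}]}
After op 8 (replace /nvx/0/c 75): {"jmi":[[84,86],{"n":36,"vws":29},{"cnu":70,"i":62,"j":71,"m":10},34,{"d":1,"dre":94,"g":16,"moy":83}],"nvx":[{"c":75,"r":13,"wp":27},34,{"c":99,"fyk":4,"jn":67}]}
After op 9 (replace /jmi/1/n 69): {"jmi":[[84,86],{"n":69,"vws":29},{"cnu":70,"i":62,"j":71,"m":10},34,{"d":1,"dre":94,"g":16,"moy":83}],"nvx":[{"c":75,"r":13,"wp":27},34,{"c":99,"fyk":4,"jn":67}]}
After op 10 (add /jmi/1/n 51): {"jmi":[[84,86],{"n":51,"vws":29},{"cnu":70,"i":62,"j":71,"m":10},34,{"d":1,"dre":94,"g":16,"moy":83}],"nvx":[{"c":75,"r":13,"wp":27},34,{"c":99,"fyk":4,"jn":67}]}
After op 11 (replace /jmi/2/cnu 11): {"jmi":[[84,86],{"n":51,"vws":29},{"cnu":11,"i":62,"j":71,"m":10},34,{"d":1,"dre":94,"g":16,"moy":83}],"nvx":[{"c":75,"r":13,"wp":27},34,{"c":99,"fyk":4,"jn":67}]}
After op 12 (replace /nvx/0/wp 65): {"jmi":[[84,86],{"n":51,"vws":29},{"cnu":11,"i":62,"j":71,"m":10},34,{"d":1,"dre":94,"g":16,"moy":83}],"nvx":[{"c":75,"r":13,"wp":65},34,{"c":99,"fyk":4,"jn":67}]}
After op 13 (replace /nvx/0 67): {"jmi":[[84,86],{"n":51,"vws":29},{"cnu":11,"i":62,"j":71,"m":10},34,{"d":1,"dre":94,"g":16,"moy":83}],"nvx":[67,34,{"c":99,"fyk":4,"jn":67}]}
After op 14 (replace /nvx/2 16): {"jmi":[[84,86],{"n":51,"vws":29},{"cnu":11,"i":62,"j":71,"m":10},34,{"d":1,"dre":94,"g":16,"moy":83}],"nvx":[67,34,16]}
After op 15 (replace /jmi/2 26): {"jmi":[[84,86],{"n":51,"vws":29},26,34,{"d":1,"dre":94,"g":16,"moy":83}],"nvx":[67,34,16]}
After op 16 (add /tld 88): {"jmi":[[84,86],{"n":51,"vws":29},26,34,{"d":1,"dre":94,"g":16,"moy":83}],"nvx":[67,34,16],"tld":88}
After op 17 (replace /nvx/0 17): {"jmi":[[84,86],{"n":51,"vws":29},26,34,{"d":1,"dre":94,"g":16,"moy":83}],"nvx":[17,34,16],"tld":88}
After op 18 (add /jmi 90): {"jmi":90,"nvx":[17,34,16],"tld":88}
After op 19 (replace /jmi 59): {"jmi":59,"nvx":[17,34,16],"tld":88}
After op 20 (add /e 41): {"e":41,"jmi":59,"nvx":[17,34,16],"tld":88}
After op 21 (remove /tld): {"e":41,"jmi":59,"nvx":[17,34,16]}
Size at the root: 3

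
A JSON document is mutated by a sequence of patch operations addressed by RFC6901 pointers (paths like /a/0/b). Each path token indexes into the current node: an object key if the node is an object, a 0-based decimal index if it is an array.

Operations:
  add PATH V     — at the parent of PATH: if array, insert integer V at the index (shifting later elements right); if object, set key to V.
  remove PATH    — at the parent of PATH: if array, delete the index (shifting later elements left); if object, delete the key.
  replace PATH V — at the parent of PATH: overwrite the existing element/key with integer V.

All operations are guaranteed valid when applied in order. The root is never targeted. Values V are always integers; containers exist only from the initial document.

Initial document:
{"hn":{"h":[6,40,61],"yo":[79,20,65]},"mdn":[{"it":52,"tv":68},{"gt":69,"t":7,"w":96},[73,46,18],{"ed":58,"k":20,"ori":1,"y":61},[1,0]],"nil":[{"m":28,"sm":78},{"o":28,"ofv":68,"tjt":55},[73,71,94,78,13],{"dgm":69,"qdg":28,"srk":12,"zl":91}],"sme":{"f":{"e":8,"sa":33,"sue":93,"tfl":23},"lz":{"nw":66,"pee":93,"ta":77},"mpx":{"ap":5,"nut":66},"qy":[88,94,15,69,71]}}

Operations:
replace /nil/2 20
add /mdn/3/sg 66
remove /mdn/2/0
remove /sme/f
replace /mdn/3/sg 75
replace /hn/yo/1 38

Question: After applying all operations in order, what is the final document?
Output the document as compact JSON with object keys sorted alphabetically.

After op 1 (replace /nil/2 20): {"hn":{"h":[6,40,61],"yo":[79,20,65]},"mdn":[{"it":52,"tv":68},{"gt":69,"t":7,"w":96},[73,46,18],{"ed":58,"k":20,"ori":1,"y":61},[1,0]],"nil":[{"m":28,"sm":78},{"o":28,"ofv":68,"tjt":55},20,{"dgm":69,"qdg":28,"srk":12,"zl":91}],"sme":{"f":{"e":8,"sa":33,"sue":93,"tfl":23},"lz":{"nw":66,"pee":93,"ta":77},"mpx":{"ap":5,"nut":66},"qy":[88,94,15,69,71]}}
After op 2 (add /mdn/3/sg 66): {"hn":{"h":[6,40,61],"yo":[79,20,65]},"mdn":[{"it":52,"tv":68},{"gt":69,"t":7,"w":96},[73,46,18],{"ed":58,"k":20,"ori":1,"sg":66,"y":61},[1,0]],"nil":[{"m":28,"sm":78},{"o":28,"ofv":68,"tjt":55},20,{"dgm":69,"qdg":28,"srk":12,"zl":91}],"sme":{"f":{"e":8,"sa":33,"sue":93,"tfl":23},"lz":{"nw":66,"pee":93,"ta":77},"mpx":{"ap":5,"nut":66},"qy":[88,94,15,69,71]}}
After op 3 (remove /mdn/2/0): {"hn":{"h":[6,40,61],"yo":[79,20,65]},"mdn":[{"it":52,"tv":68},{"gt":69,"t":7,"w":96},[46,18],{"ed":58,"k":20,"ori":1,"sg":66,"y":61},[1,0]],"nil":[{"m":28,"sm":78},{"o":28,"ofv":68,"tjt":55},20,{"dgm":69,"qdg":28,"srk":12,"zl":91}],"sme":{"f":{"e":8,"sa":33,"sue":93,"tfl":23},"lz":{"nw":66,"pee":93,"ta":77},"mpx":{"ap":5,"nut":66},"qy":[88,94,15,69,71]}}
After op 4 (remove /sme/f): {"hn":{"h":[6,40,61],"yo":[79,20,65]},"mdn":[{"it":52,"tv":68},{"gt":69,"t":7,"w":96},[46,18],{"ed":58,"k":20,"ori":1,"sg":66,"y":61},[1,0]],"nil":[{"m":28,"sm":78},{"o":28,"ofv":68,"tjt":55},20,{"dgm":69,"qdg":28,"srk":12,"zl":91}],"sme":{"lz":{"nw":66,"pee":93,"ta":77},"mpx":{"ap":5,"nut":66},"qy":[88,94,15,69,71]}}
After op 5 (replace /mdn/3/sg 75): {"hn":{"h":[6,40,61],"yo":[79,20,65]},"mdn":[{"it":52,"tv":68},{"gt":69,"t":7,"w":96},[46,18],{"ed":58,"k":20,"ori":1,"sg":75,"y":61},[1,0]],"nil":[{"m":28,"sm":78},{"o":28,"ofv":68,"tjt":55},20,{"dgm":69,"qdg":28,"srk":12,"zl":91}],"sme":{"lz":{"nw":66,"pee":93,"ta":77},"mpx":{"ap":5,"nut":66},"qy":[88,94,15,69,71]}}
After op 6 (replace /hn/yo/1 38): {"hn":{"h":[6,40,61],"yo":[79,38,65]},"mdn":[{"it":52,"tv":68},{"gt":69,"t":7,"w":96},[46,18],{"ed":58,"k":20,"ori":1,"sg":75,"y":61},[1,0]],"nil":[{"m":28,"sm":78},{"o":28,"ofv":68,"tjt":55},20,{"dgm":69,"qdg":28,"srk":12,"zl":91}],"sme":{"lz":{"nw":66,"pee":93,"ta":77},"mpx":{"ap":5,"nut":66},"qy":[88,94,15,69,71]}}

Answer: {"hn":{"h":[6,40,61],"yo":[79,38,65]},"mdn":[{"it":52,"tv":68},{"gt":69,"t":7,"w":96},[46,18],{"ed":58,"k":20,"ori":1,"sg":75,"y":61},[1,0]],"nil":[{"m":28,"sm":78},{"o":28,"ofv":68,"tjt":55},20,{"dgm":69,"qdg":28,"srk":12,"zl":91}],"sme":{"lz":{"nw":66,"pee":93,"ta":77},"mpx":{"ap":5,"nut":66},"qy":[88,94,15,69,71]}}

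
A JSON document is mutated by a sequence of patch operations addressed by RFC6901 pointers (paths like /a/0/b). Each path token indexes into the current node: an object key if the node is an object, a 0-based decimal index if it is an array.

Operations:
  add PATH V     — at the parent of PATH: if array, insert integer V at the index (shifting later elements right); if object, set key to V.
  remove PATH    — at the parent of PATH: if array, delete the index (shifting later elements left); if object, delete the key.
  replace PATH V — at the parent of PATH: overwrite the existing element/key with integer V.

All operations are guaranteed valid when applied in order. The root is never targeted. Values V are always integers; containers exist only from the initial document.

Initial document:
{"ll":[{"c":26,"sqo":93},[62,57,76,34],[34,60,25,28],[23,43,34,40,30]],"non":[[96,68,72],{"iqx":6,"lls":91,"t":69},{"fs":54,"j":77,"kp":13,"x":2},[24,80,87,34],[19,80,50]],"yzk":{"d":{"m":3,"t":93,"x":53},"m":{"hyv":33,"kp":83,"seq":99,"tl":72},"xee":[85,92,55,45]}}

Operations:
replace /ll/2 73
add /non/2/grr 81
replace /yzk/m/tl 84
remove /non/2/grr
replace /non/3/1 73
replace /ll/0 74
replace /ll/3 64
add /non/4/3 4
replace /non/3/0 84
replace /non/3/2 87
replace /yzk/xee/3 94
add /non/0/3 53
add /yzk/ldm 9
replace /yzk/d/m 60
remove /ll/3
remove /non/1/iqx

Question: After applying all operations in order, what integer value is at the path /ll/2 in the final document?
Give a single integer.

After op 1 (replace /ll/2 73): {"ll":[{"c":26,"sqo":93},[62,57,76,34],73,[23,43,34,40,30]],"non":[[96,68,72],{"iqx":6,"lls":91,"t":69},{"fs":54,"j":77,"kp":13,"x":2},[24,80,87,34],[19,80,50]],"yzk":{"d":{"m":3,"t":93,"x":53},"m":{"hyv":33,"kp":83,"seq":99,"tl":72},"xee":[85,92,55,45]}}
After op 2 (add /non/2/grr 81): {"ll":[{"c":26,"sqo":93},[62,57,76,34],73,[23,43,34,40,30]],"non":[[96,68,72],{"iqx":6,"lls":91,"t":69},{"fs":54,"grr":81,"j":77,"kp":13,"x":2},[24,80,87,34],[19,80,50]],"yzk":{"d":{"m":3,"t":93,"x":53},"m":{"hyv":33,"kp":83,"seq":99,"tl":72},"xee":[85,92,55,45]}}
After op 3 (replace /yzk/m/tl 84): {"ll":[{"c":26,"sqo":93},[62,57,76,34],73,[23,43,34,40,30]],"non":[[96,68,72],{"iqx":6,"lls":91,"t":69},{"fs":54,"grr":81,"j":77,"kp":13,"x":2},[24,80,87,34],[19,80,50]],"yzk":{"d":{"m":3,"t":93,"x":53},"m":{"hyv":33,"kp":83,"seq":99,"tl":84},"xee":[85,92,55,45]}}
After op 4 (remove /non/2/grr): {"ll":[{"c":26,"sqo":93},[62,57,76,34],73,[23,43,34,40,30]],"non":[[96,68,72],{"iqx":6,"lls":91,"t":69},{"fs":54,"j":77,"kp":13,"x":2},[24,80,87,34],[19,80,50]],"yzk":{"d":{"m":3,"t":93,"x":53},"m":{"hyv":33,"kp":83,"seq":99,"tl":84},"xee":[85,92,55,45]}}
After op 5 (replace /non/3/1 73): {"ll":[{"c":26,"sqo":93},[62,57,76,34],73,[23,43,34,40,30]],"non":[[96,68,72],{"iqx":6,"lls":91,"t":69},{"fs":54,"j":77,"kp":13,"x":2},[24,73,87,34],[19,80,50]],"yzk":{"d":{"m":3,"t":93,"x":53},"m":{"hyv":33,"kp":83,"seq":99,"tl":84},"xee":[85,92,55,45]}}
After op 6 (replace /ll/0 74): {"ll":[74,[62,57,76,34],73,[23,43,34,40,30]],"non":[[96,68,72],{"iqx":6,"lls":91,"t":69},{"fs":54,"j":77,"kp":13,"x":2},[24,73,87,34],[19,80,50]],"yzk":{"d":{"m":3,"t":93,"x":53},"m":{"hyv":33,"kp":83,"seq":99,"tl":84},"xee":[85,92,55,45]}}
After op 7 (replace /ll/3 64): {"ll":[74,[62,57,76,34],73,64],"non":[[96,68,72],{"iqx":6,"lls":91,"t":69},{"fs":54,"j":77,"kp":13,"x":2},[24,73,87,34],[19,80,50]],"yzk":{"d":{"m":3,"t":93,"x":53},"m":{"hyv":33,"kp":83,"seq":99,"tl":84},"xee":[85,92,55,45]}}
After op 8 (add /non/4/3 4): {"ll":[74,[62,57,76,34],73,64],"non":[[96,68,72],{"iqx":6,"lls":91,"t":69},{"fs":54,"j":77,"kp":13,"x":2},[24,73,87,34],[19,80,50,4]],"yzk":{"d":{"m":3,"t":93,"x":53},"m":{"hyv":33,"kp":83,"seq":99,"tl":84},"xee":[85,92,55,45]}}
After op 9 (replace /non/3/0 84): {"ll":[74,[62,57,76,34],73,64],"non":[[96,68,72],{"iqx":6,"lls":91,"t":69},{"fs":54,"j":77,"kp":13,"x":2},[84,73,87,34],[19,80,50,4]],"yzk":{"d":{"m":3,"t":93,"x":53},"m":{"hyv":33,"kp":83,"seq":99,"tl":84},"xee":[85,92,55,45]}}
After op 10 (replace /non/3/2 87): {"ll":[74,[62,57,76,34],73,64],"non":[[96,68,72],{"iqx":6,"lls":91,"t":69},{"fs":54,"j":77,"kp":13,"x":2},[84,73,87,34],[19,80,50,4]],"yzk":{"d":{"m":3,"t":93,"x":53},"m":{"hyv":33,"kp":83,"seq":99,"tl":84},"xee":[85,92,55,45]}}
After op 11 (replace /yzk/xee/3 94): {"ll":[74,[62,57,76,34],73,64],"non":[[96,68,72],{"iqx":6,"lls":91,"t":69},{"fs":54,"j":77,"kp":13,"x":2},[84,73,87,34],[19,80,50,4]],"yzk":{"d":{"m":3,"t":93,"x":53},"m":{"hyv":33,"kp":83,"seq":99,"tl":84},"xee":[85,92,55,94]}}
After op 12 (add /non/0/3 53): {"ll":[74,[62,57,76,34],73,64],"non":[[96,68,72,53],{"iqx":6,"lls":91,"t":69},{"fs":54,"j":77,"kp":13,"x":2},[84,73,87,34],[19,80,50,4]],"yzk":{"d":{"m":3,"t":93,"x":53},"m":{"hyv":33,"kp":83,"seq":99,"tl":84},"xee":[85,92,55,94]}}
After op 13 (add /yzk/ldm 9): {"ll":[74,[62,57,76,34],73,64],"non":[[96,68,72,53],{"iqx":6,"lls":91,"t":69},{"fs":54,"j":77,"kp":13,"x":2},[84,73,87,34],[19,80,50,4]],"yzk":{"d":{"m":3,"t":93,"x":53},"ldm":9,"m":{"hyv":33,"kp":83,"seq":99,"tl":84},"xee":[85,92,55,94]}}
After op 14 (replace /yzk/d/m 60): {"ll":[74,[62,57,76,34],73,64],"non":[[96,68,72,53],{"iqx":6,"lls":91,"t":69},{"fs":54,"j":77,"kp":13,"x":2},[84,73,87,34],[19,80,50,4]],"yzk":{"d":{"m":60,"t":93,"x":53},"ldm":9,"m":{"hyv":33,"kp":83,"seq":99,"tl":84},"xee":[85,92,55,94]}}
After op 15 (remove /ll/3): {"ll":[74,[62,57,76,34],73],"non":[[96,68,72,53],{"iqx":6,"lls":91,"t":69},{"fs":54,"j":77,"kp":13,"x":2},[84,73,87,34],[19,80,50,4]],"yzk":{"d":{"m":60,"t":93,"x":53},"ldm":9,"m":{"hyv":33,"kp":83,"seq":99,"tl":84},"xee":[85,92,55,94]}}
After op 16 (remove /non/1/iqx): {"ll":[74,[62,57,76,34],73],"non":[[96,68,72,53],{"lls":91,"t":69},{"fs":54,"j":77,"kp":13,"x":2},[84,73,87,34],[19,80,50,4]],"yzk":{"d":{"m":60,"t":93,"x":53},"ldm":9,"m":{"hyv":33,"kp":83,"seq":99,"tl":84},"xee":[85,92,55,94]}}
Value at /ll/2: 73

Answer: 73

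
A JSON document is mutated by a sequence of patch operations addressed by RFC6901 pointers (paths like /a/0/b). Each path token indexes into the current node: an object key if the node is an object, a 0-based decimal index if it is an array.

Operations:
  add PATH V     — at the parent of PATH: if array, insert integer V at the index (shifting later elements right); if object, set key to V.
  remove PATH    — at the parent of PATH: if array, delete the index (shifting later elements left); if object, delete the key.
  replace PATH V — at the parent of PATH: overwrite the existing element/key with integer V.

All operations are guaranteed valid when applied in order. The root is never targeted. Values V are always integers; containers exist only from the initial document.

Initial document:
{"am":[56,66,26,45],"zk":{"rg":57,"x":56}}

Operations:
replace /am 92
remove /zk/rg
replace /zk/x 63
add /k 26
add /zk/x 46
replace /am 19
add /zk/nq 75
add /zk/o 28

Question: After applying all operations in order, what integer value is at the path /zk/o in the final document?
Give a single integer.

After op 1 (replace /am 92): {"am":92,"zk":{"rg":57,"x":56}}
After op 2 (remove /zk/rg): {"am":92,"zk":{"x":56}}
After op 3 (replace /zk/x 63): {"am":92,"zk":{"x":63}}
After op 4 (add /k 26): {"am":92,"k":26,"zk":{"x":63}}
After op 5 (add /zk/x 46): {"am":92,"k":26,"zk":{"x":46}}
After op 6 (replace /am 19): {"am":19,"k":26,"zk":{"x":46}}
After op 7 (add /zk/nq 75): {"am":19,"k":26,"zk":{"nq":75,"x":46}}
After op 8 (add /zk/o 28): {"am":19,"k":26,"zk":{"nq":75,"o":28,"x":46}}
Value at /zk/o: 28

Answer: 28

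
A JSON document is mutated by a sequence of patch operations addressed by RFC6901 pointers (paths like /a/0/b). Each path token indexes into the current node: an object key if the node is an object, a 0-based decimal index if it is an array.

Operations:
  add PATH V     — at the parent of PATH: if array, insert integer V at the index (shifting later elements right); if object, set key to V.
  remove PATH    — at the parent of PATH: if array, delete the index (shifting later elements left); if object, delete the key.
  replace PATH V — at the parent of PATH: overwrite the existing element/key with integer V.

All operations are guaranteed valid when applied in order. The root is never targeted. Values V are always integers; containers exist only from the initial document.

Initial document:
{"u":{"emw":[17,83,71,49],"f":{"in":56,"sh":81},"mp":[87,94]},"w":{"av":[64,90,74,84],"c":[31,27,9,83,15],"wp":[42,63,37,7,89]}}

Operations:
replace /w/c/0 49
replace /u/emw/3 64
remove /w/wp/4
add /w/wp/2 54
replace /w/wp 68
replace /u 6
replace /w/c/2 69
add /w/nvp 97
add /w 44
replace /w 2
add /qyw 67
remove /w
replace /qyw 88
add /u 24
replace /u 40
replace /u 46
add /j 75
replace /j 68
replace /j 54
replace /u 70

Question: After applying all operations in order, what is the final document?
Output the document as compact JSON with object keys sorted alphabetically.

Answer: {"j":54,"qyw":88,"u":70}

Derivation:
After op 1 (replace /w/c/0 49): {"u":{"emw":[17,83,71,49],"f":{"in":56,"sh":81},"mp":[87,94]},"w":{"av":[64,90,74,84],"c":[49,27,9,83,15],"wp":[42,63,37,7,89]}}
After op 2 (replace /u/emw/3 64): {"u":{"emw":[17,83,71,64],"f":{"in":56,"sh":81},"mp":[87,94]},"w":{"av":[64,90,74,84],"c":[49,27,9,83,15],"wp":[42,63,37,7,89]}}
After op 3 (remove /w/wp/4): {"u":{"emw":[17,83,71,64],"f":{"in":56,"sh":81},"mp":[87,94]},"w":{"av":[64,90,74,84],"c":[49,27,9,83,15],"wp":[42,63,37,7]}}
After op 4 (add /w/wp/2 54): {"u":{"emw":[17,83,71,64],"f":{"in":56,"sh":81},"mp":[87,94]},"w":{"av":[64,90,74,84],"c":[49,27,9,83,15],"wp":[42,63,54,37,7]}}
After op 5 (replace /w/wp 68): {"u":{"emw":[17,83,71,64],"f":{"in":56,"sh":81},"mp":[87,94]},"w":{"av":[64,90,74,84],"c":[49,27,9,83,15],"wp":68}}
After op 6 (replace /u 6): {"u":6,"w":{"av":[64,90,74,84],"c":[49,27,9,83,15],"wp":68}}
After op 7 (replace /w/c/2 69): {"u":6,"w":{"av":[64,90,74,84],"c":[49,27,69,83,15],"wp":68}}
After op 8 (add /w/nvp 97): {"u":6,"w":{"av":[64,90,74,84],"c":[49,27,69,83,15],"nvp":97,"wp":68}}
After op 9 (add /w 44): {"u":6,"w":44}
After op 10 (replace /w 2): {"u":6,"w":2}
After op 11 (add /qyw 67): {"qyw":67,"u":6,"w":2}
After op 12 (remove /w): {"qyw":67,"u":6}
After op 13 (replace /qyw 88): {"qyw":88,"u":6}
After op 14 (add /u 24): {"qyw":88,"u":24}
After op 15 (replace /u 40): {"qyw":88,"u":40}
After op 16 (replace /u 46): {"qyw":88,"u":46}
After op 17 (add /j 75): {"j":75,"qyw":88,"u":46}
After op 18 (replace /j 68): {"j":68,"qyw":88,"u":46}
After op 19 (replace /j 54): {"j":54,"qyw":88,"u":46}
After op 20 (replace /u 70): {"j":54,"qyw":88,"u":70}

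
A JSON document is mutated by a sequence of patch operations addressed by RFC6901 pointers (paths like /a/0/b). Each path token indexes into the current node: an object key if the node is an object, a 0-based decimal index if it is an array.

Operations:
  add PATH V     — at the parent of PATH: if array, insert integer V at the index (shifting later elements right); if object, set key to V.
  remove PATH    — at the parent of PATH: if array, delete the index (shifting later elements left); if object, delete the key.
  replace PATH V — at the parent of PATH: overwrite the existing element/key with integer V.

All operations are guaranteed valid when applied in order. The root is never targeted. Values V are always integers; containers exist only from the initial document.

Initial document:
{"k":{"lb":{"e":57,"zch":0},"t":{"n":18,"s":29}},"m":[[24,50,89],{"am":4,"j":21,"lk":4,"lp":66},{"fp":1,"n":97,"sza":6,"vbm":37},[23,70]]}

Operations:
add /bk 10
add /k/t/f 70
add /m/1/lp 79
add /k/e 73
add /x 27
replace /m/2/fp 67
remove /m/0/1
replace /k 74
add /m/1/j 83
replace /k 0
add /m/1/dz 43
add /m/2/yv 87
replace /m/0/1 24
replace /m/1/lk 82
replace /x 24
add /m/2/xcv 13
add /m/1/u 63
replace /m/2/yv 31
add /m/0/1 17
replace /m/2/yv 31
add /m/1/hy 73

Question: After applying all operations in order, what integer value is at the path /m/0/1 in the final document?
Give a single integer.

After op 1 (add /bk 10): {"bk":10,"k":{"lb":{"e":57,"zch":0},"t":{"n":18,"s":29}},"m":[[24,50,89],{"am":4,"j":21,"lk":4,"lp":66},{"fp":1,"n":97,"sza":6,"vbm":37},[23,70]]}
After op 2 (add /k/t/f 70): {"bk":10,"k":{"lb":{"e":57,"zch":0},"t":{"f":70,"n":18,"s":29}},"m":[[24,50,89],{"am":4,"j":21,"lk":4,"lp":66},{"fp":1,"n":97,"sza":6,"vbm":37},[23,70]]}
After op 3 (add /m/1/lp 79): {"bk":10,"k":{"lb":{"e":57,"zch":0},"t":{"f":70,"n":18,"s":29}},"m":[[24,50,89],{"am":4,"j":21,"lk":4,"lp":79},{"fp":1,"n":97,"sza":6,"vbm":37},[23,70]]}
After op 4 (add /k/e 73): {"bk":10,"k":{"e":73,"lb":{"e":57,"zch":0},"t":{"f":70,"n":18,"s":29}},"m":[[24,50,89],{"am":4,"j":21,"lk":4,"lp":79},{"fp":1,"n":97,"sza":6,"vbm":37},[23,70]]}
After op 5 (add /x 27): {"bk":10,"k":{"e":73,"lb":{"e":57,"zch":0},"t":{"f":70,"n":18,"s":29}},"m":[[24,50,89],{"am":4,"j":21,"lk":4,"lp":79},{"fp":1,"n":97,"sza":6,"vbm":37},[23,70]],"x":27}
After op 6 (replace /m/2/fp 67): {"bk":10,"k":{"e":73,"lb":{"e":57,"zch":0},"t":{"f":70,"n":18,"s":29}},"m":[[24,50,89],{"am":4,"j":21,"lk":4,"lp":79},{"fp":67,"n":97,"sza":6,"vbm":37},[23,70]],"x":27}
After op 7 (remove /m/0/1): {"bk":10,"k":{"e":73,"lb":{"e":57,"zch":0},"t":{"f":70,"n":18,"s":29}},"m":[[24,89],{"am":4,"j":21,"lk":4,"lp":79},{"fp":67,"n":97,"sza":6,"vbm":37},[23,70]],"x":27}
After op 8 (replace /k 74): {"bk":10,"k":74,"m":[[24,89],{"am":4,"j":21,"lk":4,"lp":79},{"fp":67,"n":97,"sza":6,"vbm":37},[23,70]],"x":27}
After op 9 (add /m/1/j 83): {"bk":10,"k":74,"m":[[24,89],{"am":4,"j":83,"lk":4,"lp":79},{"fp":67,"n":97,"sza":6,"vbm":37},[23,70]],"x":27}
After op 10 (replace /k 0): {"bk":10,"k":0,"m":[[24,89],{"am":4,"j":83,"lk":4,"lp":79},{"fp":67,"n":97,"sza":6,"vbm":37},[23,70]],"x":27}
After op 11 (add /m/1/dz 43): {"bk":10,"k":0,"m":[[24,89],{"am":4,"dz":43,"j":83,"lk":4,"lp":79},{"fp":67,"n":97,"sza":6,"vbm":37},[23,70]],"x":27}
After op 12 (add /m/2/yv 87): {"bk":10,"k":0,"m":[[24,89],{"am":4,"dz":43,"j":83,"lk":4,"lp":79},{"fp":67,"n":97,"sza":6,"vbm":37,"yv":87},[23,70]],"x":27}
After op 13 (replace /m/0/1 24): {"bk":10,"k":0,"m":[[24,24],{"am":4,"dz":43,"j":83,"lk":4,"lp":79},{"fp":67,"n":97,"sza":6,"vbm":37,"yv":87},[23,70]],"x":27}
After op 14 (replace /m/1/lk 82): {"bk":10,"k":0,"m":[[24,24],{"am":4,"dz":43,"j":83,"lk":82,"lp":79},{"fp":67,"n":97,"sza":6,"vbm":37,"yv":87},[23,70]],"x":27}
After op 15 (replace /x 24): {"bk":10,"k":0,"m":[[24,24],{"am":4,"dz":43,"j":83,"lk":82,"lp":79},{"fp":67,"n":97,"sza":6,"vbm":37,"yv":87},[23,70]],"x":24}
After op 16 (add /m/2/xcv 13): {"bk":10,"k":0,"m":[[24,24],{"am":4,"dz":43,"j":83,"lk":82,"lp":79},{"fp":67,"n":97,"sza":6,"vbm":37,"xcv":13,"yv":87},[23,70]],"x":24}
After op 17 (add /m/1/u 63): {"bk":10,"k":0,"m":[[24,24],{"am":4,"dz":43,"j":83,"lk":82,"lp":79,"u":63},{"fp":67,"n":97,"sza":6,"vbm":37,"xcv":13,"yv":87},[23,70]],"x":24}
After op 18 (replace /m/2/yv 31): {"bk":10,"k":0,"m":[[24,24],{"am":4,"dz":43,"j":83,"lk":82,"lp":79,"u":63},{"fp":67,"n":97,"sza":6,"vbm":37,"xcv":13,"yv":31},[23,70]],"x":24}
After op 19 (add /m/0/1 17): {"bk":10,"k":0,"m":[[24,17,24],{"am":4,"dz":43,"j":83,"lk":82,"lp":79,"u":63},{"fp":67,"n":97,"sza":6,"vbm":37,"xcv":13,"yv":31},[23,70]],"x":24}
After op 20 (replace /m/2/yv 31): {"bk":10,"k":0,"m":[[24,17,24],{"am":4,"dz":43,"j":83,"lk":82,"lp":79,"u":63},{"fp":67,"n":97,"sza":6,"vbm":37,"xcv":13,"yv":31},[23,70]],"x":24}
After op 21 (add /m/1/hy 73): {"bk":10,"k":0,"m":[[24,17,24],{"am":4,"dz":43,"hy":73,"j":83,"lk":82,"lp":79,"u":63},{"fp":67,"n":97,"sza":6,"vbm":37,"xcv":13,"yv":31},[23,70]],"x":24}
Value at /m/0/1: 17

Answer: 17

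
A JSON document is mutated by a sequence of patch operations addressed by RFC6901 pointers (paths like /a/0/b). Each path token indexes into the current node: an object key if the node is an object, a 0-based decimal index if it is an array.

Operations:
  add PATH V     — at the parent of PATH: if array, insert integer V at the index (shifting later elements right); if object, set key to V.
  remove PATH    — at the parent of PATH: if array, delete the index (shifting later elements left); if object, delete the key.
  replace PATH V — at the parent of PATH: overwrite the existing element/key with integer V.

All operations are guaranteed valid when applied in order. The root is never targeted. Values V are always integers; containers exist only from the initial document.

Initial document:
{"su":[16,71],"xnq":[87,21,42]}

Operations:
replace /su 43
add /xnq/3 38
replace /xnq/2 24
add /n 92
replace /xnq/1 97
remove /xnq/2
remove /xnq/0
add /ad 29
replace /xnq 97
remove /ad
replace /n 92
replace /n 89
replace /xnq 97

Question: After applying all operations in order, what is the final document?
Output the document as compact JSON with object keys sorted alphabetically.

After op 1 (replace /su 43): {"su":43,"xnq":[87,21,42]}
After op 2 (add /xnq/3 38): {"su":43,"xnq":[87,21,42,38]}
After op 3 (replace /xnq/2 24): {"su":43,"xnq":[87,21,24,38]}
After op 4 (add /n 92): {"n":92,"su":43,"xnq":[87,21,24,38]}
After op 5 (replace /xnq/1 97): {"n":92,"su":43,"xnq":[87,97,24,38]}
After op 6 (remove /xnq/2): {"n":92,"su":43,"xnq":[87,97,38]}
After op 7 (remove /xnq/0): {"n":92,"su":43,"xnq":[97,38]}
After op 8 (add /ad 29): {"ad":29,"n":92,"su":43,"xnq":[97,38]}
After op 9 (replace /xnq 97): {"ad":29,"n":92,"su":43,"xnq":97}
After op 10 (remove /ad): {"n":92,"su":43,"xnq":97}
After op 11 (replace /n 92): {"n":92,"su":43,"xnq":97}
After op 12 (replace /n 89): {"n":89,"su":43,"xnq":97}
After op 13 (replace /xnq 97): {"n":89,"su":43,"xnq":97}

Answer: {"n":89,"su":43,"xnq":97}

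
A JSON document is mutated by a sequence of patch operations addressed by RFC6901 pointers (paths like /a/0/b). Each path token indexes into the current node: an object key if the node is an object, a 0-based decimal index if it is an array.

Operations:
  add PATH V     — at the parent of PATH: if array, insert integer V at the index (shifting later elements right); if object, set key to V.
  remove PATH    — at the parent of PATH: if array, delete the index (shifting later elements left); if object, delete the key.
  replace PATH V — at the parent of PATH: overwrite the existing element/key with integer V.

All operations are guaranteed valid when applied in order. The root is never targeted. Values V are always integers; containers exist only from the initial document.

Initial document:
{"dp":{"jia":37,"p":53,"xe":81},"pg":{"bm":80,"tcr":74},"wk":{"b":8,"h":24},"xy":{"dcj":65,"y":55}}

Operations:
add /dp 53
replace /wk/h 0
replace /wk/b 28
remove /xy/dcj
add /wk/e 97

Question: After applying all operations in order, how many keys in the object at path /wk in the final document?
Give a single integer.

Answer: 3

Derivation:
After op 1 (add /dp 53): {"dp":53,"pg":{"bm":80,"tcr":74},"wk":{"b":8,"h":24},"xy":{"dcj":65,"y":55}}
After op 2 (replace /wk/h 0): {"dp":53,"pg":{"bm":80,"tcr":74},"wk":{"b":8,"h":0},"xy":{"dcj":65,"y":55}}
After op 3 (replace /wk/b 28): {"dp":53,"pg":{"bm":80,"tcr":74},"wk":{"b":28,"h":0},"xy":{"dcj":65,"y":55}}
After op 4 (remove /xy/dcj): {"dp":53,"pg":{"bm":80,"tcr":74},"wk":{"b":28,"h":0},"xy":{"y":55}}
After op 5 (add /wk/e 97): {"dp":53,"pg":{"bm":80,"tcr":74},"wk":{"b":28,"e":97,"h":0},"xy":{"y":55}}
Size at path /wk: 3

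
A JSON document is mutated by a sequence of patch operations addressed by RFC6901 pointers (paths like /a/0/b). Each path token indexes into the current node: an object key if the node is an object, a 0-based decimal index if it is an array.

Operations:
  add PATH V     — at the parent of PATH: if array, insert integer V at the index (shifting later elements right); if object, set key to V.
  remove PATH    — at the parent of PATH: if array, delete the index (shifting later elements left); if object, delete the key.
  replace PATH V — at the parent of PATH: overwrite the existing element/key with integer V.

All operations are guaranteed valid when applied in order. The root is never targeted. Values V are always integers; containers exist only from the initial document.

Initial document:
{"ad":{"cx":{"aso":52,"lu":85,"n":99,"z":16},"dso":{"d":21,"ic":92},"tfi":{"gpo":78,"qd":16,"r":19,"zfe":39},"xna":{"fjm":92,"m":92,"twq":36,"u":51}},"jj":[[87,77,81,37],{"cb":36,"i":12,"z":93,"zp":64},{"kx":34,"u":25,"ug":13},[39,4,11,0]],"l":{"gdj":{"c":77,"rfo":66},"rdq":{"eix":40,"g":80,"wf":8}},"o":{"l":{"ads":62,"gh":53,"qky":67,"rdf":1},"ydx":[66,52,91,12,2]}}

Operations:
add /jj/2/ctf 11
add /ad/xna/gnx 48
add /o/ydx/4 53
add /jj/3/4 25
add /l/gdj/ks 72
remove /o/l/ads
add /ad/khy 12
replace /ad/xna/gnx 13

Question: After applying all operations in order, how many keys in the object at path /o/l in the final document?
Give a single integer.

After op 1 (add /jj/2/ctf 11): {"ad":{"cx":{"aso":52,"lu":85,"n":99,"z":16},"dso":{"d":21,"ic":92},"tfi":{"gpo":78,"qd":16,"r":19,"zfe":39},"xna":{"fjm":92,"m":92,"twq":36,"u":51}},"jj":[[87,77,81,37],{"cb":36,"i":12,"z":93,"zp":64},{"ctf":11,"kx":34,"u":25,"ug":13},[39,4,11,0]],"l":{"gdj":{"c":77,"rfo":66},"rdq":{"eix":40,"g":80,"wf":8}},"o":{"l":{"ads":62,"gh":53,"qky":67,"rdf":1},"ydx":[66,52,91,12,2]}}
After op 2 (add /ad/xna/gnx 48): {"ad":{"cx":{"aso":52,"lu":85,"n":99,"z":16},"dso":{"d":21,"ic":92},"tfi":{"gpo":78,"qd":16,"r":19,"zfe":39},"xna":{"fjm":92,"gnx":48,"m":92,"twq":36,"u":51}},"jj":[[87,77,81,37],{"cb":36,"i":12,"z":93,"zp":64},{"ctf":11,"kx":34,"u":25,"ug":13},[39,4,11,0]],"l":{"gdj":{"c":77,"rfo":66},"rdq":{"eix":40,"g":80,"wf":8}},"o":{"l":{"ads":62,"gh":53,"qky":67,"rdf":1},"ydx":[66,52,91,12,2]}}
After op 3 (add /o/ydx/4 53): {"ad":{"cx":{"aso":52,"lu":85,"n":99,"z":16},"dso":{"d":21,"ic":92},"tfi":{"gpo":78,"qd":16,"r":19,"zfe":39},"xna":{"fjm":92,"gnx":48,"m":92,"twq":36,"u":51}},"jj":[[87,77,81,37],{"cb":36,"i":12,"z":93,"zp":64},{"ctf":11,"kx":34,"u":25,"ug":13},[39,4,11,0]],"l":{"gdj":{"c":77,"rfo":66},"rdq":{"eix":40,"g":80,"wf":8}},"o":{"l":{"ads":62,"gh":53,"qky":67,"rdf":1},"ydx":[66,52,91,12,53,2]}}
After op 4 (add /jj/3/4 25): {"ad":{"cx":{"aso":52,"lu":85,"n":99,"z":16},"dso":{"d":21,"ic":92},"tfi":{"gpo":78,"qd":16,"r":19,"zfe":39},"xna":{"fjm":92,"gnx":48,"m":92,"twq":36,"u":51}},"jj":[[87,77,81,37],{"cb":36,"i":12,"z":93,"zp":64},{"ctf":11,"kx":34,"u":25,"ug":13},[39,4,11,0,25]],"l":{"gdj":{"c":77,"rfo":66},"rdq":{"eix":40,"g":80,"wf":8}},"o":{"l":{"ads":62,"gh":53,"qky":67,"rdf":1},"ydx":[66,52,91,12,53,2]}}
After op 5 (add /l/gdj/ks 72): {"ad":{"cx":{"aso":52,"lu":85,"n":99,"z":16},"dso":{"d":21,"ic":92},"tfi":{"gpo":78,"qd":16,"r":19,"zfe":39},"xna":{"fjm":92,"gnx":48,"m":92,"twq":36,"u":51}},"jj":[[87,77,81,37],{"cb":36,"i":12,"z":93,"zp":64},{"ctf":11,"kx":34,"u":25,"ug":13},[39,4,11,0,25]],"l":{"gdj":{"c":77,"ks":72,"rfo":66},"rdq":{"eix":40,"g":80,"wf":8}},"o":{"l":{"ads":62,"gh":53,"qky":67,"rdf":1},"ydx":[66,52,91,12,53,2]}}
After op 6 (remove /o/l/ads): {"ad":{"cx":{"aso":52,"lu":85,"n":99,"z":16},"dso":{"d":21,"ic":92},"tfi":{"gpo":78,"qd":16,"r":19,"zfe":39},"xna":{"fjm":92,"gnx":48,"m":92,"twq":36,"u":51}},"jj":[[87,77,81,37],{"cb":36,"i":12,"z":93,"zp":64},{"ctf":11,"kx":34,"u":25,"ug":13},[39,4,11,0,25]],"l":{"gdj":{"c":77,"ks":72,"rfo":66},"rdq":{"eix":40,"g":80,"wf":8}},"o":{"l":{"gh":53,"qky":67,"rdf":1},"ydx":[66,52,91,12,53,2]}}
After op 7 (add /ad/khy 12): {"ad":{"cx":{"aso":52,"lu":85,"n":99,"z":16},"dso":{"d":21,"ic":92},"khy":12,"tfi":{"gpo":78,"qd":16,"r":19,"zfe":39},"xna":{"fjm":92,"gnx":48,"m":92,"twq":36,"u":51}},"jj":[[87,77,81,37],{"cb":36,"i":12,"z":93,"zp":64},{"ctf":11,"kx":34,"u":25,"ug":13},[39,4,11,0,25]],"l":{"gdj":{"c":77,"ks":72,"rfo":66},"rdq":{"eix":40,"g":80,"wf":8}},"o":{"l":{"gh":53,"qky":67,"rdf":1},"ydx":[66,52,91,12,53,2]}}
After op 8 (replace /ad/xna/gnx 13): {"ad":{"cx":{"aso":52,"lu":85,"n":99,"z":16},"dso":{"d":21,"ic":92},"khy":12,"tfi":{"gpo":78,"qd":16,"r":19,"zfe":39},"xna":{"fjm":92,"gnx":13,"m":92,"twq":36,"u":51}},"jj":[[87,77,81,37],{"cb":36,"i":12,"z":93,"zp":64},{"ctf":11,"kx":34,"u":25,"ug":13},[39,4,11,0,25]],"l":{"gdj":{"c":77,"ks":72,"rfo":66},"rdq":{"eix":40,"g":80,"wf":8}},"o":{"l":{"gh":53,"qky":67,"rdf":1},"ydx":[66,52,91,12,53,2]}}
Size at path /o/l: 3

Answer: 3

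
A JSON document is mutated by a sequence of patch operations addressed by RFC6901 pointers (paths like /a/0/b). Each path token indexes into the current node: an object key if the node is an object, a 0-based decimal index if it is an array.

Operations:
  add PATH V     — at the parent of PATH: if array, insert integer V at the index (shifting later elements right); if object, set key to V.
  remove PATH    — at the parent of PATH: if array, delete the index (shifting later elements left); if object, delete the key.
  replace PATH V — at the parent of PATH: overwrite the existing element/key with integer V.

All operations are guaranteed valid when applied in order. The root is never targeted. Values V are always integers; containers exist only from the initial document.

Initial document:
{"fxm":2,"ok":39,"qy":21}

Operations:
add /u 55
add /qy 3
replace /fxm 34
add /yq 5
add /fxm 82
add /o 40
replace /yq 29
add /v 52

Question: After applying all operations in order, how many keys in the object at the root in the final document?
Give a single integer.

Answer: 7

Derivation:
After op 1 (add /u 55): {"fxm":2,"ok":39,"qy":21,"u":55}
After op 2 (add /qy 3): {"fxm":2,"ok":39,"qy":3,"u":55}
After op 3 (replace /fxm 34): {"fxm":34,"ok":39,"qy":3,"u":55}
After op 4 (add /yq 5): {"fxm":34,"ok":39,"qy":3,"u":55,"yq":5}
After op 5 (add /fxm 82): {"fxm":82,"ok":39,"qy":3,"u":55,"yq":5}
After op 6 (add /o 40): {"fxm":82,"o":40,"ok":39,"qy":3,"u":55,"yq":5}
After op 7 (replace /yq 29): {"fxm":82,"o":40,"ok":39,"qy":3,"u":55,"yq":29}
After op 8 (add /v 52): {"fxm":82,"o":40,"ok":39,"qy":3,"u":55,"v":52,"yq":29}
Size at the root: 7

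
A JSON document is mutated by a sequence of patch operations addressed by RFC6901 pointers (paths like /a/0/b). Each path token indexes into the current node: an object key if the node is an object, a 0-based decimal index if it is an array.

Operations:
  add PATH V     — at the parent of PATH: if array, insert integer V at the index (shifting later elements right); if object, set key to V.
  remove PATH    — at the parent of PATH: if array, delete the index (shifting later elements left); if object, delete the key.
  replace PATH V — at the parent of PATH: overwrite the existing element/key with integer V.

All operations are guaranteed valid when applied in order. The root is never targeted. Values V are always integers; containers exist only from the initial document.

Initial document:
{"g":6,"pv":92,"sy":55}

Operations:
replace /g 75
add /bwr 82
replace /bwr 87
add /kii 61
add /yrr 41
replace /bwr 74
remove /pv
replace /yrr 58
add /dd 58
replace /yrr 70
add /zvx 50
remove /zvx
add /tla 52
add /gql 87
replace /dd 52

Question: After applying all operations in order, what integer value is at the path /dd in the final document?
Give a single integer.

After op 1 (replace /g 75): {"g":75,"pv":92,"sy":55}
After op 2 (add /bwr 82): {"bwr":82,"g":75,"pv":92,"sy":55}
After op 3 (replace /bwr 87): {"bwr":87,"g":75,"pv":92,"sy":55}
After op 4 (add /kii 61): {"bwr":87,"g":75,"kii":61,"pv":92,"sy":55}
After op 5 (add /yrr 41): {"bwr":87,"g":75,"kii":61,"pv":92,"sy":55,"yrr":41}
After op 6 (replace /bwr 74): {"bwr":74,"g":75,"kii":61,"pv":92,"sy":55,"yrr":41}
After op 7 (remove /pv): {"bwr":74,"g":75,"kii":61,"sy":55,"yrr":41}
After op 8 (replace /yrr 58): {"bwr":74,"g":75,"kii":61,"sy":55,"yrr":58}
After op 9 (add /dd 58): {"bwr":74,"dd":58,"g":75,"kii":61,"sy":55,"yrr":58}
After op 10 (replace /yrr 70): {"bwr":74,"dd":58,"g":75,"kii":61,"sy":55,"yrr":70}
After op 11 (add /zvx 50): {"bwr":74,"dd":58,"g":75,"kii":61,"sy":55,"yrr":70,"zvx":50}
After op 12 (remove /zvx): {"bwr":74,"dd":58,"g":75,"kii":61,"sy":55,"yrr":70}
After op 13 (add /tla 52): {"bwr":74,"dd":58,"g":75,"kii":61,"sy":55,"tla":52,"yrr":70}
After op 14 (add /gql 87): {"bwr":74,"dd":58,"g":75,"gql":87,"kii":61,"sy":55,"tla":52,"yrr":70}
After op 15 (replace /dd 52): {"bwr":74,"dd":52,"g":75,"gql":87,"kii":61,"sy":55,"tla":52,"yrr":70}
Value at /dd: 52

Answer: 52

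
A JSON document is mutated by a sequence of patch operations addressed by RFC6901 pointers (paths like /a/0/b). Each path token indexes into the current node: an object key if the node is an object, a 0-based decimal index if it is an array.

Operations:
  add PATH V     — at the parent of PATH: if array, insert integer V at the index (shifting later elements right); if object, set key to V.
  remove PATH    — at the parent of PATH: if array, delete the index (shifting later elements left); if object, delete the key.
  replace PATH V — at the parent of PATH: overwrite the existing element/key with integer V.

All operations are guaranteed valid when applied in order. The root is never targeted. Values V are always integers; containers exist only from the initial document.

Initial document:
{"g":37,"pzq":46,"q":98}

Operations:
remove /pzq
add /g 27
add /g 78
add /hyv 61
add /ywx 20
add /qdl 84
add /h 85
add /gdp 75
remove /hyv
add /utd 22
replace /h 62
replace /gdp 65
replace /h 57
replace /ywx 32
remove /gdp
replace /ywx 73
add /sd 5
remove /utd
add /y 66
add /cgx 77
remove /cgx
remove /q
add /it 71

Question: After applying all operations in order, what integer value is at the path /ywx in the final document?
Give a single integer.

Answer: 73

Derivation:
After op 1 (remove /pzq): {"g":37,"q":98}
After op 2 (add /g 27): {"g":27,"q":98}
After op 3 (add /g 78): {"g":78,"q":98}
After op 4 (add /hyv 61): {"g":78,"hyv":61,"q":98}
After op 5 (add /ywx 20): {"g":78,"hyv":61,"q":98,"ywx":20}
After op 6 (add /qdl 84): {"g":78,"hyv":61,"q":98,"qdl":84,"ywx":20}
After op 7 (add /h 85): {"g":78,"h":85,"hyv":61,"q":98,"qdl":84,"ywx":20}
After op 8 (add /gdp 75): {"g":78,"gdp":75,"h":85,"hyv":61,"q":98,"qdl":84,"ywx":20}
After op 9 (remove /hyv): {"g":78,"gdp":75,"h":85,"q":98,"qdl":84,"ywx":20}
After op 10 (add /utd 22): {"g":78,"gdp":75,"h":85,"q":98,"qdl":84,"utd":22,"ywx":20}
After op 11 (replace /h 62): {"g":78,"gdp":75,"h":62,"q":98,"qdl":84,"utd":22,"ywx":20}
After op 12 (replace /gdp 65): {"g":78,"gdp":65,"h":62,"q":98,"qdl":84,"utd":22,"ywx":20}
After op 13 (replace /h 57): {"g":78,"gdp":65,"h":57,"q":98,"qdl":84,"utd":22,"ywx":20}
After op 14 (replace /ywx 32): {"g":78,"gdp":65,"h":57,"q":98,"qdl":84,"utd":22,"ywx":32}
After op 15 (remove /gdp): {"g":78,"h":57,"q":98,"qdl":84,"utd":22,"ywx":32}
After op 16 (replace /ywx 73): {"g":78,"h":57,"q":98,"qdl":84,"utd":22,"ywx":73}
After op 17 (add /sd 5): {"g":78,"h":57,"q":98,"qdl":84,"sd":5,"utd":22,"ywx":73}
After op 18 (remove /utd): {"g":78,"h":57,"q":98,"qdl":84,"sd":5,"ywx":73}
After op 19 (add /y 66): {"g":78,"h":57,"q":98,"qdl":84,"sd":5,"y":66,"ywx":73}
After op 20 (add /cgx 77): {"cgx":77,"g":78,"h":57,"q":98,"qdl":84,"sd":5,"y":66,"ywx":73}
After op 21 (remove /cgx): {"g":78,"h":57,"q":98,"qdl":84,"sd":5,"y":66,"ywx":73}
After op 22 (remove /q): {"g":78,"h":57,"qdl":84,"sd":5,"y":66,"ywx":73}
After op 23 (add /it 71): {"g":78,"h":57,"it":71,"qdl":84,"sd":5,"y":66,"ywx":73}
Value at /ywx: 73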